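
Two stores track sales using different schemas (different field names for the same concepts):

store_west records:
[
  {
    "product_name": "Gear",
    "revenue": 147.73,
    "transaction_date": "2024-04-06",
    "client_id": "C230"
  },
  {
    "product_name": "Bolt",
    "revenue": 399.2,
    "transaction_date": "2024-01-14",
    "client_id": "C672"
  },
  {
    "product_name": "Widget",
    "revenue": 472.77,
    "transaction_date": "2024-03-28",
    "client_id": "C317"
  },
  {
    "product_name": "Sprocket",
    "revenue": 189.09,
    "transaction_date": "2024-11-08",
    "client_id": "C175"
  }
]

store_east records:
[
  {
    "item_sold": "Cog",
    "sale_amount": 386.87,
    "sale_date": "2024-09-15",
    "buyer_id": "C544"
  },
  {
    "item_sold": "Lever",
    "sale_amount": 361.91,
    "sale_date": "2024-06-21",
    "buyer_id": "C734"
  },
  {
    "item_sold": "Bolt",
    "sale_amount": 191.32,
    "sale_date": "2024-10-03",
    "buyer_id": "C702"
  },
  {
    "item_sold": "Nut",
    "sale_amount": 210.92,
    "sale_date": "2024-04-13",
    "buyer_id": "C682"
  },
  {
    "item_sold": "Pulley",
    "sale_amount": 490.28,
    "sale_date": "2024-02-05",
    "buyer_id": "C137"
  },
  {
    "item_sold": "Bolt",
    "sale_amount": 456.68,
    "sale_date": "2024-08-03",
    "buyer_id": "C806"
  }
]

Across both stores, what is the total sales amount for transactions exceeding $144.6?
3306.77

Schema mapping: "revenue" (store_west) = "sale_amount" (store_east) = sale amount

Sum of sales > $144.6 in store_west: 1208.79
Sum of sales > $144.6 in store_east: 2097.98

Total: 1208.79 + 2097.98 = 3306.77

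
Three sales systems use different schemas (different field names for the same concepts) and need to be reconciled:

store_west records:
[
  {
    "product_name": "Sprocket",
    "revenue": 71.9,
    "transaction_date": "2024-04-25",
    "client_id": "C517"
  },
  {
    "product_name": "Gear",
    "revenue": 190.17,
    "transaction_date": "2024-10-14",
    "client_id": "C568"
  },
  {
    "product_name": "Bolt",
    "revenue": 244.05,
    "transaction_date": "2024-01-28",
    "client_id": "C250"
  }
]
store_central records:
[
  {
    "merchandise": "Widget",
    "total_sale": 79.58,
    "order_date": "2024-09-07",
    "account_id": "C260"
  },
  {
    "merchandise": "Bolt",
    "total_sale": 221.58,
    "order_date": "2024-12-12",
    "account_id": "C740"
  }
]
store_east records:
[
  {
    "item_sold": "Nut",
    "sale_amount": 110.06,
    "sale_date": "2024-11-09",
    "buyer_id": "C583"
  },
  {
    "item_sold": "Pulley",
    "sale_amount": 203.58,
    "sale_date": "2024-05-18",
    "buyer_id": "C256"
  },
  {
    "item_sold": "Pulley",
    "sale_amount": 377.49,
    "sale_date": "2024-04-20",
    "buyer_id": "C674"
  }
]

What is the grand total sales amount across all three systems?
1498.41

Schema reconciliation - all amount fields map to sale amount:

store_west (revenue): 506.12
store_central (total_sale): 301.16
store_east (sale_amount): 691.13

Grand total: 1498.41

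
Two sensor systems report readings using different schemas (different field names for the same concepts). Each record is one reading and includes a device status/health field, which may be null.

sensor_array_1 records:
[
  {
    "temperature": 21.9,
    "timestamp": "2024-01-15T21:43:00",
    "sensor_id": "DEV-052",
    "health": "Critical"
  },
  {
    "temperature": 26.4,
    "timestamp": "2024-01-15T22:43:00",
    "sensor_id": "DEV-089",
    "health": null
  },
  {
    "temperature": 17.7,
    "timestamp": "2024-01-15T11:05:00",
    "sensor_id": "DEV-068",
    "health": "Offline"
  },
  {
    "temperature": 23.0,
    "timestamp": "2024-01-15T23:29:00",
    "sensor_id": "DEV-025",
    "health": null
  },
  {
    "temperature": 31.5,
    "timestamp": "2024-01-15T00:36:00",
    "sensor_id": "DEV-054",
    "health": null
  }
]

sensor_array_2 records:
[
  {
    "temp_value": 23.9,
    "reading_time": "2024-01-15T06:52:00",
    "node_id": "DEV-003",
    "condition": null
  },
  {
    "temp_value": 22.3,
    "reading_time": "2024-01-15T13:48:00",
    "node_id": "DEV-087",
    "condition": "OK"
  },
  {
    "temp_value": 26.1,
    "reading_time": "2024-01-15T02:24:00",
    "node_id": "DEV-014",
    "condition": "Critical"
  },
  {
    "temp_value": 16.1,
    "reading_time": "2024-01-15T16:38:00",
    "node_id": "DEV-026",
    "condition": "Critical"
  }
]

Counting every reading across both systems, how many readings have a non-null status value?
5

Schema mapping: "health" (sensor_array_1) = "condition" (sensor_array_2) = status

Non-null in sensor_array_1: 2
Non-null in sensor_array_2: 3

Total non-null: 2 + 3 = 5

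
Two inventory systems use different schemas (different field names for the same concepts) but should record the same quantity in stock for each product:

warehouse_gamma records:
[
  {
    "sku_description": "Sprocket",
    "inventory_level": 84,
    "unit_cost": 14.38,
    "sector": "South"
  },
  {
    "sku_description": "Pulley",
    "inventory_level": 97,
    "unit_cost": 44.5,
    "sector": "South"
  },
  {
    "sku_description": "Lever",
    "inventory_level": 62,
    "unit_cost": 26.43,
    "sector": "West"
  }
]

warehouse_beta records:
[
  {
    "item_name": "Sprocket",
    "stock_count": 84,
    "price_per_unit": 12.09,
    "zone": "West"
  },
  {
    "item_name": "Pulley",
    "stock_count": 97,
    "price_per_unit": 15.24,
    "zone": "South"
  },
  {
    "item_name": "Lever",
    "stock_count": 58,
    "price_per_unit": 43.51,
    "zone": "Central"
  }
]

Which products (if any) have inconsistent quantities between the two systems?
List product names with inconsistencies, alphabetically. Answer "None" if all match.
Lever

Schema mappings:
- "sku_description" (warehouse_gamma) = "item_name" (warehouse_beta) = product name
- "inventory_level" (warehouse_gamma) = "stock_count" (warehouse_beta) = quantity

Comparison:
  Sprocket: 84 vs 84 - MATCH
  Pulley: 97 vs 97 - MATCH
  Lever: 62 vs 58 - MISMATCH

Products with inconsistencies: Lever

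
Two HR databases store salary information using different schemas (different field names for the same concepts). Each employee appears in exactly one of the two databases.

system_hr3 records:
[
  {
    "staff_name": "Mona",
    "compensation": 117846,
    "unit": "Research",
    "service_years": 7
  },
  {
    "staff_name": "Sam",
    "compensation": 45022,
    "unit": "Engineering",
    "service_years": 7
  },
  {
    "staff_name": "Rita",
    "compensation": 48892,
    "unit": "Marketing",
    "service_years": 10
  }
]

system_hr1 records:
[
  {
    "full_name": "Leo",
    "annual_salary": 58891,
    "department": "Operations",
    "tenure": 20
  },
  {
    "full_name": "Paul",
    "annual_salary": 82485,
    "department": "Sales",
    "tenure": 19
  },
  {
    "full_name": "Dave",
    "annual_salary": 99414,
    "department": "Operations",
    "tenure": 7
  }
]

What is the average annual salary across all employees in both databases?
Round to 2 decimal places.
75425.00

Schema mapping: "compensation" (system_hr3) = "annual_salary" (system_hr1) = annual salary

All salaries: [117846, 45022, 48892, 58891, 82485, 99414]
Sum: 452550
Count: 6
Average: 452550 / 6 = 75425.00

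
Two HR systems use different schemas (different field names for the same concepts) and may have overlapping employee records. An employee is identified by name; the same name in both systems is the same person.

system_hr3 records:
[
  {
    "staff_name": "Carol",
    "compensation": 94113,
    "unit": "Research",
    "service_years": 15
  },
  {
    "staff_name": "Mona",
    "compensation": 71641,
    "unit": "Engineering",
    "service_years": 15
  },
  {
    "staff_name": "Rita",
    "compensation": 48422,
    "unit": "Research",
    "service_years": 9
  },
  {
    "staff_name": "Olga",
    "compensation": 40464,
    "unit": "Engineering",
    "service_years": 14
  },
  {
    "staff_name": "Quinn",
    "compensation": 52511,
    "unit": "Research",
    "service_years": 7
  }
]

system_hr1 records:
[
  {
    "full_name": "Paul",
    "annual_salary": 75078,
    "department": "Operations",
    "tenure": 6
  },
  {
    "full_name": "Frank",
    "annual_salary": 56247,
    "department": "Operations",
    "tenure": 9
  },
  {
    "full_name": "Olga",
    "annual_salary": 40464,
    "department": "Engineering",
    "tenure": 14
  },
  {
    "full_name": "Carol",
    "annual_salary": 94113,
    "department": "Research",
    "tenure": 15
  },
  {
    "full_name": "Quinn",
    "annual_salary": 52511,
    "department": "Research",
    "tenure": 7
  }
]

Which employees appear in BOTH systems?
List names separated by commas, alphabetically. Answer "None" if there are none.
Carol, Olga, Quinn

Schema mapping: "staff_name" (system_hr3) = "full_name" (system_hr1) = employee name

Names in system_hr3: ['Carol', 'Mona', 'Olga', 'Quinn', 'Rita']
Names in system_hr1: ['Carol', 'Frank', 'Olga', 'Paul', 'Quinn']

Intersection: ['Carol', 'Olga', 'Quinn']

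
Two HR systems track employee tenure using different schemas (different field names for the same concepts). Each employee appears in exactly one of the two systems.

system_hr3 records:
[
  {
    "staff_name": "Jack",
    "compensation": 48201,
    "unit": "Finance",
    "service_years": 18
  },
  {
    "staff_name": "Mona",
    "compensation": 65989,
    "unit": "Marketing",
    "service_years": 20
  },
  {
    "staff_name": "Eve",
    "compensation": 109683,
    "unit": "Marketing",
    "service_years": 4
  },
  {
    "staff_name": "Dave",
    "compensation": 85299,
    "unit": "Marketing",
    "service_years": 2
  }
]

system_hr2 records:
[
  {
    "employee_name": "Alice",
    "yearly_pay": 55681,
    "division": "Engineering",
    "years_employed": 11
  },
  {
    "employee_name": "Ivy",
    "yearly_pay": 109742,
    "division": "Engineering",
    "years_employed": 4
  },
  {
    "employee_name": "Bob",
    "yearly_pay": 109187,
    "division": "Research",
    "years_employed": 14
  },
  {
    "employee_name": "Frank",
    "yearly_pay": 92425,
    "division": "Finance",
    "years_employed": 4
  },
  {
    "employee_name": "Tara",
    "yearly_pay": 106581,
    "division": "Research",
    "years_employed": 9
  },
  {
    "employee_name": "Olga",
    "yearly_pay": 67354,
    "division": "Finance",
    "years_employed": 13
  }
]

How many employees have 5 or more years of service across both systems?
6

Reconcile schemas: "service_years" (system_hr3) = "years_employed" (system_hr2) = years of service

From system_hr3: 2 employees with >= 5 years
From system_hr2: 4 employees with >= 5 years

Total: 2 + 4 = 6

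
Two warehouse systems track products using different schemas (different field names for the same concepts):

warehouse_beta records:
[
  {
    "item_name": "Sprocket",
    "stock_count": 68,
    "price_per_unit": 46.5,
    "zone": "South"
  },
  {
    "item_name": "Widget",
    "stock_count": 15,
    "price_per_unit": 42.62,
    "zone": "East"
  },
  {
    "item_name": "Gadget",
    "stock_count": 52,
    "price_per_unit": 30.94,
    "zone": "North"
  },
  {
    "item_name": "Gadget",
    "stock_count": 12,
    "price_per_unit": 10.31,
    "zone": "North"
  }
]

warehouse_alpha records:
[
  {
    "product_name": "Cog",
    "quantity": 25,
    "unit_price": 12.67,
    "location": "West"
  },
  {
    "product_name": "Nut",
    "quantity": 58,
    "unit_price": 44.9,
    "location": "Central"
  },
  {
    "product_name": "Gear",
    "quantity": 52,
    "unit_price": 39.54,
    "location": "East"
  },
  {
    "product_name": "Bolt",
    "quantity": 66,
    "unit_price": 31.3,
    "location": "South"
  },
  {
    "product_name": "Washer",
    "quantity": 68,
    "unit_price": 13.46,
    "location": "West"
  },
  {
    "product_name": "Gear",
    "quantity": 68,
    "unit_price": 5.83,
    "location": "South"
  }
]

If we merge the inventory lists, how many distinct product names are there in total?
8

Schema mapping: "item_name" (warehouse_beta) = "product_name" (warehouse_alpha) = product name

Products in warehouse_beta: ['Gadget', 'Sprocket', 'Widget']
Products in warehouse_alpha: ['Bolt', 'Cog', 'Gear', 'Nut', 'Washer']

Union (unique products): ['Bolt', 'Cog', 'Gadget', 'Gear', 'Nut', 'Sprocket', 'Washer', 'Widget']
Count: 8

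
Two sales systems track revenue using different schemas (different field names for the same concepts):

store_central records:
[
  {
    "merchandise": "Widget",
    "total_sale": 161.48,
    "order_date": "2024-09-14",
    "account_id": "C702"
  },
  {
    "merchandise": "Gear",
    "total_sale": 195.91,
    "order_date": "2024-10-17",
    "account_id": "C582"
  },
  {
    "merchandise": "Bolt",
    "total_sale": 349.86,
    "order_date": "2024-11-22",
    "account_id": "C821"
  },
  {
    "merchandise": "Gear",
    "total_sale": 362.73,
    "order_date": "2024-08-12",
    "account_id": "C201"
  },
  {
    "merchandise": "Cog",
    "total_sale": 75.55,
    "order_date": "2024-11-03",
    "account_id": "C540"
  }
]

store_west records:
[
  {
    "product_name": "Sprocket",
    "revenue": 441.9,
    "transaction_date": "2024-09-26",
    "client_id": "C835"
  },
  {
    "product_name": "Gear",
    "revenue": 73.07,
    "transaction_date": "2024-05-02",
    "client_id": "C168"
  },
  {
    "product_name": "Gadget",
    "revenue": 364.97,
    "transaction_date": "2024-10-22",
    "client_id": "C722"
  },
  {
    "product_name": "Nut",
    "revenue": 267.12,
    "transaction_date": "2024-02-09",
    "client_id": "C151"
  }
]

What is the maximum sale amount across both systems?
441.9

Reconcile: "total_sale" (store_central) = "revenue" (store_west) = sale amount

Maximum in store_central: 362.73
Maximum in store_west: 441.9

Overall maximum: max(362.73, 441.9) = 441.9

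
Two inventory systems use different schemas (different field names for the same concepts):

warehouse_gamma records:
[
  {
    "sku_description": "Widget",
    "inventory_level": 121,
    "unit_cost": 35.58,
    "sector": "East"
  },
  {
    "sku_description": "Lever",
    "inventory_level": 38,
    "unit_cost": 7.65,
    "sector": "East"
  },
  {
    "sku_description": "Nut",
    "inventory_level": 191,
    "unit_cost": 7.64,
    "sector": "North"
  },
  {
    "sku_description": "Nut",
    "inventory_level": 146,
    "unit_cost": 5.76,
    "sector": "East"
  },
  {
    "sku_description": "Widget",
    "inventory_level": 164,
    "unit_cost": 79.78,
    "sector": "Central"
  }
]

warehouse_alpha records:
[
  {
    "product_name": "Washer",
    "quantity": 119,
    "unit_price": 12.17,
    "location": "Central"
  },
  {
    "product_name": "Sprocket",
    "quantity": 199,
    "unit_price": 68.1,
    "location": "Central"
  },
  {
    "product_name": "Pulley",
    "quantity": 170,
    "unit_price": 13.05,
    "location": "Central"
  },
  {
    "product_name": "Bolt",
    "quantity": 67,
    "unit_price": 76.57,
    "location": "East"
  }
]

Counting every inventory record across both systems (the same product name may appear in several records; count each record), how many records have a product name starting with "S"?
1

Schema mapping: "sku_description" (warehouse_gamma) = "product_name" (warehouse_alpha) = product name

Records with product name starting with "S" in warehouse_gamma: 0
Records with product name starting with "S" in warehouse_alpha: 1

Total: 0 + 1 = 1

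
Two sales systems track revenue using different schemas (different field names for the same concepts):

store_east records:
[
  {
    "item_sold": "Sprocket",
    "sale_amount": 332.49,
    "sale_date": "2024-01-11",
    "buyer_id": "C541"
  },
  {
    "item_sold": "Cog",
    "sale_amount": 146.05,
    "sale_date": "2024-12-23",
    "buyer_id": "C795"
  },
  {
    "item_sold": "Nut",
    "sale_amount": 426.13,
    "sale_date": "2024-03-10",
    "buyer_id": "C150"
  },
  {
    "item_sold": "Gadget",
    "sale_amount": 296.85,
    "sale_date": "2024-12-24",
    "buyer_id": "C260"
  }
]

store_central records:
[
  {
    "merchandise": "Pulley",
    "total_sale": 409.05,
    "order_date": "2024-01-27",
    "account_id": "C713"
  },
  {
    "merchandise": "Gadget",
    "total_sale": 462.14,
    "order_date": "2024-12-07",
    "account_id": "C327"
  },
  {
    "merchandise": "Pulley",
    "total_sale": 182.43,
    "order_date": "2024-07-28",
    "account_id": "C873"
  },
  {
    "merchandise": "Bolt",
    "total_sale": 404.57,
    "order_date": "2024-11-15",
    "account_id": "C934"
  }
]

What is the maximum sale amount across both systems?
462.14

Reconcile: "sale_amount" (store_east) = "total_sale" (store_central) = sale amount

Maximum in store_east: 426.13
Maximum in store_central: 462.14

Overall maximum: max(426.13, 462.14) = 462.14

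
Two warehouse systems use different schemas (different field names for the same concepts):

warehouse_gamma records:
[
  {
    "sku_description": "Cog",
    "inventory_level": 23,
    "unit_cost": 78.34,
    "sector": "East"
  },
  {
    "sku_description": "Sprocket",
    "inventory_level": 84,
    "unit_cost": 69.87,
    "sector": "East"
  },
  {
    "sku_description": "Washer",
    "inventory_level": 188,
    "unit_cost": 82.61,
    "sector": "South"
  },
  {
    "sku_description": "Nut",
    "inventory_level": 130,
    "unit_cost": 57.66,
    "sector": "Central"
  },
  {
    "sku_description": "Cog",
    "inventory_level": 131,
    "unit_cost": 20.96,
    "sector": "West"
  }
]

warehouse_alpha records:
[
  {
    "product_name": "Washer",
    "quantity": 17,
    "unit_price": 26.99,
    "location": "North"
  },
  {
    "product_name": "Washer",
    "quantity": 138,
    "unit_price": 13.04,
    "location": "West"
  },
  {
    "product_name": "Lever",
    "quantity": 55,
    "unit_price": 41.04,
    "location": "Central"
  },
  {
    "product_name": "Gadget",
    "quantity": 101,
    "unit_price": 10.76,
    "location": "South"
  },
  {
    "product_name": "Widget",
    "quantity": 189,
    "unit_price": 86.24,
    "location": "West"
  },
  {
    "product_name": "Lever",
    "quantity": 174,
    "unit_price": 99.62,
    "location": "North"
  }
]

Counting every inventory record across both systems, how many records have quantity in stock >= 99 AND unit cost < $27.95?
3

Schema mappings:
- "inventory_level" (warehouse_gamma) = "quantity" (warehouse_alpha) = quantity
- "unit_cost" (warehouse_gamma) = "unit_price" (warehouse_alpha) = unit cost

Records meeting both conditions in warehouse_gamma: 1
Records meeting both conditions in warehouse_alpha: 2

Total: 1 + 2 = 3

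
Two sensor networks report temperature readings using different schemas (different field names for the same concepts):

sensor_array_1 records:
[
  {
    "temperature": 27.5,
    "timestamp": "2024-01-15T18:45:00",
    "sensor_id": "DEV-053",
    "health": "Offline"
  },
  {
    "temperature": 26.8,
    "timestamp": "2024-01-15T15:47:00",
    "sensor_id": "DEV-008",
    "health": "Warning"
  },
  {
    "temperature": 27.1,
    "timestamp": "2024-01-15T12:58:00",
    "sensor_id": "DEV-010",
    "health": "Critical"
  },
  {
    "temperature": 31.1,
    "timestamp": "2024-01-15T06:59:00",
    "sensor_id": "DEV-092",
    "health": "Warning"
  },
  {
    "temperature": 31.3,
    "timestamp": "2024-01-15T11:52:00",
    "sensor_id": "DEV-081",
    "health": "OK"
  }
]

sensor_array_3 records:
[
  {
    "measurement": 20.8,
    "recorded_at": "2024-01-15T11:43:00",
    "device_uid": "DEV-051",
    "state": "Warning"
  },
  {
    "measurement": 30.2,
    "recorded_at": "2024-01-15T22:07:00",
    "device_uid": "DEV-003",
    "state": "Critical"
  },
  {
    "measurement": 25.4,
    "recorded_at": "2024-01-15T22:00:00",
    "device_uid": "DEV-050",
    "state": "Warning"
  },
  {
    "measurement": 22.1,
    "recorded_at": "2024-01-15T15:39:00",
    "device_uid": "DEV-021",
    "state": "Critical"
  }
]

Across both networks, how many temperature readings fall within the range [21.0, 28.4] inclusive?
5

Schema mapping: "temperature" (sensor_array_1) = "measurement" (sensor_array_3) = temperature

Readings in [21.0, 28.4] from sensor_array_1: 3
Readings in [21.0, 28.4] from sensor_array_3: 2

Total count: 3 + 2 = 5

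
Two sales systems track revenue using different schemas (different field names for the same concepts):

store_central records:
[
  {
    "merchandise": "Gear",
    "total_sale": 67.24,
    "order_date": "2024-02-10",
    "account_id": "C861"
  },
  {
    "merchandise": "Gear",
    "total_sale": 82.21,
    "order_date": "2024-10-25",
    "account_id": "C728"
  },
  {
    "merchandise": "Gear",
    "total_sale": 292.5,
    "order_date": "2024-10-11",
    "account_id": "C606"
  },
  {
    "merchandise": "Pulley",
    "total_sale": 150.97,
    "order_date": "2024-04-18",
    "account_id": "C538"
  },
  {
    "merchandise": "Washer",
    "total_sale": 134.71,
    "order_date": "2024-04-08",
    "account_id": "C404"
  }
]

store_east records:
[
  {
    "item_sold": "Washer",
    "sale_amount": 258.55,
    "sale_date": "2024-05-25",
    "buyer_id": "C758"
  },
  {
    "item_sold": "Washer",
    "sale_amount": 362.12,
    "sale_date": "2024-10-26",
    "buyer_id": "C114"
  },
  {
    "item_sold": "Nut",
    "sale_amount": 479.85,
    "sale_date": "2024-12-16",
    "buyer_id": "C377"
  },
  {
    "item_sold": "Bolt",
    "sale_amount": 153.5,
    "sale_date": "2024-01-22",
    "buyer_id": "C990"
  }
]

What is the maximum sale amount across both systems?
479.85

Reconcile: "total_sale" (store_central) = "sale_amount" (store_east) = sale amount

Maximum in store_central: 292.5
Maximum in store_east: 479.85

Overall maximum: max(292.5, 479.85) = 479.85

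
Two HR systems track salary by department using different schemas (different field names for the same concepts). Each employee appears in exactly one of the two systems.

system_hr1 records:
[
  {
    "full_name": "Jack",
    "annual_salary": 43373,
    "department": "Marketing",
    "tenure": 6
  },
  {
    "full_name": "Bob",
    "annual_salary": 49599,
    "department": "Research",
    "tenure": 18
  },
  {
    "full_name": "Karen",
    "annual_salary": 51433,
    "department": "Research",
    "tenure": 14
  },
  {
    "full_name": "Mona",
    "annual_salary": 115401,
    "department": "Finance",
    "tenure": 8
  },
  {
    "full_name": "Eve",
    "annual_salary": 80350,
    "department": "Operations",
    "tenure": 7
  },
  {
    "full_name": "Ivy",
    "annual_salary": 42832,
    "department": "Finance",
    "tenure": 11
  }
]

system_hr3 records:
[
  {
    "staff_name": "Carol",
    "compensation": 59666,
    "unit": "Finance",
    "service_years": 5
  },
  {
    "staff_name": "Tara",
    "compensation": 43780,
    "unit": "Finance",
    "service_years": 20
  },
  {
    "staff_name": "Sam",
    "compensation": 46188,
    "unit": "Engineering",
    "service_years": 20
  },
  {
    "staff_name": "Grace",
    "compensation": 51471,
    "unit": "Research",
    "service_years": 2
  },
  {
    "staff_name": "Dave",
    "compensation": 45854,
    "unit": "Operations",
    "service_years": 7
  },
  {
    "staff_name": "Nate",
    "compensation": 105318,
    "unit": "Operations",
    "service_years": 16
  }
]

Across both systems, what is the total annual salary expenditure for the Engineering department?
46188

Schema mappings:
- "department" (system_hr1) = "unit" (system_hr3) = department
- "annual_salary" (system_hr1) = "compensation" (system_hr3) = salary

Engineering salaries from system_hr1: 0
Engineering salaries from system_hr3: 46188

Total: 0 + 46188 = 46188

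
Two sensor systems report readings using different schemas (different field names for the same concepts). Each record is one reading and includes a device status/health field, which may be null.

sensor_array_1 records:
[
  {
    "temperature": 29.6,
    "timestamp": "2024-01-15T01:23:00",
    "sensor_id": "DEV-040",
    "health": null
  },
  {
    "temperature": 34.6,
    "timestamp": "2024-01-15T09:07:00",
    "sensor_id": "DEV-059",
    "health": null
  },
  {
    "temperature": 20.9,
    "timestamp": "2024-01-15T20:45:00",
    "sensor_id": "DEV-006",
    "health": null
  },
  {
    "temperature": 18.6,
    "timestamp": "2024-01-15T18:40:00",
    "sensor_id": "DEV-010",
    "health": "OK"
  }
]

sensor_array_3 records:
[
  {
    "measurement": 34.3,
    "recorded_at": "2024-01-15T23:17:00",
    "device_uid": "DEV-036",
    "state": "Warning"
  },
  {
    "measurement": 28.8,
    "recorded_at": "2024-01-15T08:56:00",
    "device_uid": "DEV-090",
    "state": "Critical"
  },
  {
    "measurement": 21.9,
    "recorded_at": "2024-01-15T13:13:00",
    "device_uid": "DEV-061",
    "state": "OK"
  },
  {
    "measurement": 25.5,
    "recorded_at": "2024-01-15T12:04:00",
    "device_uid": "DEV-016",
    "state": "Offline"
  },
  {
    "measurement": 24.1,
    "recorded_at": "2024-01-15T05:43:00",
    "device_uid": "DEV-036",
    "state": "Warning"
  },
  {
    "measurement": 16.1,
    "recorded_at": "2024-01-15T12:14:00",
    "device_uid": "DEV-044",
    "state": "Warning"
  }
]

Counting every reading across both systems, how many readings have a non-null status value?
7

Schema mapping: "health" (sensor_array_1) = "state" (sensor_array_3) = status

Non-null in sensor_array_1: 1
Non-null in sensor_array_3: 6

Total non-null: 1 + 6 = 7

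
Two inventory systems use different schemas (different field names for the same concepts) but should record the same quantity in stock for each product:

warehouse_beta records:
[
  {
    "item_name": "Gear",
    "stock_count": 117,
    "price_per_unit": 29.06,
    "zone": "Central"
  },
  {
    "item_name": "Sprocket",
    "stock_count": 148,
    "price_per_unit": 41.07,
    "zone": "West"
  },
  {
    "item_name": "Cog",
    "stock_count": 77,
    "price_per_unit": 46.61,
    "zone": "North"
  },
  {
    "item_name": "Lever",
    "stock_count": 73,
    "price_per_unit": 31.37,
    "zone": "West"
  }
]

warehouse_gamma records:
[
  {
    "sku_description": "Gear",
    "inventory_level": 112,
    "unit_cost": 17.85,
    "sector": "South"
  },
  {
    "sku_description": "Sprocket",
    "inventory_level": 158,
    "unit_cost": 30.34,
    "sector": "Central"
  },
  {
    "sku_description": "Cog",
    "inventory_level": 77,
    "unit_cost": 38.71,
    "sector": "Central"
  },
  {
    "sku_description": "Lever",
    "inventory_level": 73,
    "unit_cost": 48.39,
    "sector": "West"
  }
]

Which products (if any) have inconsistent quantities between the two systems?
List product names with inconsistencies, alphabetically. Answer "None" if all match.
Gear, Sprocket

Schema mappings:
- "item_name" (warehouse_beta) = "sku_description" (warehouse_gamma) = product name
- "stock_count" (warehouse_beta) = "inventory_level" (warehouse_gamma) = quantity

Comparison:
  Gear: 117 vs 112 - MISMATCH
  Sprocket: 148 vs 158 - MISMATCH
  Cog: 77 vs 77 - MATCH
  Lever: 73 vs 73 - MATCH

Products with inconsistencies: Gear, Sprocket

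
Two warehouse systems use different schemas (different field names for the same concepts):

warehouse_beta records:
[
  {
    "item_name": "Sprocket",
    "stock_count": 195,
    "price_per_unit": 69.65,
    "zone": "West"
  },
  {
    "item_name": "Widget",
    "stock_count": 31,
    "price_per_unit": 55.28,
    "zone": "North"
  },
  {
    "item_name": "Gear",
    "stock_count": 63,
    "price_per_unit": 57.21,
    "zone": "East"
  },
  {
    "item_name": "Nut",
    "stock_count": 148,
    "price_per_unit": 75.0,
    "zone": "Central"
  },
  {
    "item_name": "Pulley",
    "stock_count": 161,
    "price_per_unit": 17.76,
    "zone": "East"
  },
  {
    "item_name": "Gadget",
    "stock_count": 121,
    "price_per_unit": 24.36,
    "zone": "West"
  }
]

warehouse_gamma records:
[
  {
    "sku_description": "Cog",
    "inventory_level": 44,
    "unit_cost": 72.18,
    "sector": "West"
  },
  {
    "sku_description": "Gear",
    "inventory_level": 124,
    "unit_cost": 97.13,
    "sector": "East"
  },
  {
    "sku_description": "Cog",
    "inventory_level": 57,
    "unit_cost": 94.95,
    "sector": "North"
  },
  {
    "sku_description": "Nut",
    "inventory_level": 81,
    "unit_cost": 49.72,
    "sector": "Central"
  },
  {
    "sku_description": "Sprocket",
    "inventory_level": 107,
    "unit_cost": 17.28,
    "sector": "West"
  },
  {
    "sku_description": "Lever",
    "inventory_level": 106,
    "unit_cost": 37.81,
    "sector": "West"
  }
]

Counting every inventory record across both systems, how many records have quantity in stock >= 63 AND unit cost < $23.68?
2

Schema mappings:
- "stock_count" (warehouse_beta) = "inventory_level" (warehouse_gamma) = quantity
- "price_per_unit" (warehouse_beta) = "unit_cost" (warehouse_gamma) = unit cost

Records meeting both conditions in warehouse_beta: 1
Records meeting both conditions in warehouse_gamma: 1

Total: 1 + 1 = 2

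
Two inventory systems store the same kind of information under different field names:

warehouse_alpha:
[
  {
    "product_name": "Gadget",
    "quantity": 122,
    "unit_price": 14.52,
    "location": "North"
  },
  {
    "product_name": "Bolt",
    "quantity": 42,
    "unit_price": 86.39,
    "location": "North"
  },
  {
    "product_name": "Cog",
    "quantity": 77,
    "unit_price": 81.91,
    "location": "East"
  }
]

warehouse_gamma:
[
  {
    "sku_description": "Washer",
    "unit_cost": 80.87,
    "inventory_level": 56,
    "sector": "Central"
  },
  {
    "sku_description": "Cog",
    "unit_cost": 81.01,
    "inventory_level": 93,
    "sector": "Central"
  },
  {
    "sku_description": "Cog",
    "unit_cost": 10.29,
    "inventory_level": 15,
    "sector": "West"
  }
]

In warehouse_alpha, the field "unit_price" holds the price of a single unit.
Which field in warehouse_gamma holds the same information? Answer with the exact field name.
unit_cost

In warehouse_alpha, "unit_price" holds the price of a single unit.
The fields in warehouse_gamma are: "sku_description", "unit_cost", "inventory_level", "sector".
"unit_cost" is the match: the name refers to the same concept and its values are decimal currency amounts (e.g. 80.87, 81.01).
The other fields ("sku_description", "inventory_level", "sector") hold different kinds of data.

So "unit_price" in warehouse_alpha corresponds to "unit_cost" in warehouse_gamma.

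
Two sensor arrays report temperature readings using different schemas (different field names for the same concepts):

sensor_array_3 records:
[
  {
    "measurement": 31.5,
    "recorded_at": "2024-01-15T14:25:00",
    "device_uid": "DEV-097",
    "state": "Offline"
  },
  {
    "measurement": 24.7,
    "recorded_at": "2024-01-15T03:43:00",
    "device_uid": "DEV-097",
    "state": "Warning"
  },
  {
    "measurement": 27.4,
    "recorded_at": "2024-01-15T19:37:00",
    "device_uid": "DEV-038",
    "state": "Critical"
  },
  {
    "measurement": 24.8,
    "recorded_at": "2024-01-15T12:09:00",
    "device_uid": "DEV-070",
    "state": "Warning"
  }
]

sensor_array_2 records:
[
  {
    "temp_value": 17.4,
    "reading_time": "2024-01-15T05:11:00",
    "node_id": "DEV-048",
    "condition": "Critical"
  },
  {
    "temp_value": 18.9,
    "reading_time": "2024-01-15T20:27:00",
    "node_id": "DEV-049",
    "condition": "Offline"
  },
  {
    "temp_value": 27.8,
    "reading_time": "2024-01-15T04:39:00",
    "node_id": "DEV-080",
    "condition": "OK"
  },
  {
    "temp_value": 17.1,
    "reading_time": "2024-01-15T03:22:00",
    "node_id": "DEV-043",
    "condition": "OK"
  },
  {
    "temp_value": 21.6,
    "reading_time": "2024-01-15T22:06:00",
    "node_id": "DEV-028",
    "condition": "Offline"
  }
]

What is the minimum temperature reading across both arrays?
17.1

Schema mapping: "measurement" (sensor_array_3) = "temp_value" (sensor_array_2) = temperature reading

Minimum in sensor_array_3: 24.7
Minimum in sensor_array_2: 17.1

Overall minimum: min(24.7, 17.1) = 17.1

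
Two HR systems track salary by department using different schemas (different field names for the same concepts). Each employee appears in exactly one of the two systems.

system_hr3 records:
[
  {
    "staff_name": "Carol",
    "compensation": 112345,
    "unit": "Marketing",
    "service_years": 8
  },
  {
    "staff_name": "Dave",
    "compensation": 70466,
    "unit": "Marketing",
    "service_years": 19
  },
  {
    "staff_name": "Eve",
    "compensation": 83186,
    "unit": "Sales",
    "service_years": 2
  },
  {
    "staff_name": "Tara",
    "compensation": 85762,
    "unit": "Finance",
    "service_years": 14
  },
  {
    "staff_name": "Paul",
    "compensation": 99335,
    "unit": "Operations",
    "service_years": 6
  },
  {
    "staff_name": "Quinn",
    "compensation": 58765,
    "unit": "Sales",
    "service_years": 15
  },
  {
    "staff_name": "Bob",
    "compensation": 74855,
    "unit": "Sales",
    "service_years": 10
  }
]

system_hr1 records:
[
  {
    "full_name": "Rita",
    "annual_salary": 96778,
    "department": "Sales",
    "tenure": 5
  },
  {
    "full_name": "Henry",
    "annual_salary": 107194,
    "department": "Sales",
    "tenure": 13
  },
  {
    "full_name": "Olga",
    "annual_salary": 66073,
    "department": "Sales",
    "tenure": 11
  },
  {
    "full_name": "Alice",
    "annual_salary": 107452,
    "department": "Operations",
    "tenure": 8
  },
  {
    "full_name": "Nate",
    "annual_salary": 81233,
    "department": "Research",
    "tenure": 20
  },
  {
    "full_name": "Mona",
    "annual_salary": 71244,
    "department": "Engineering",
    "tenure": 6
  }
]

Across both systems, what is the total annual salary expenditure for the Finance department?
85762

Schema mappings:
- "unit" (system_hr3) = "department" (system_hr1) = department
- "compensation" (system_hr3) = "annual_salary" (system_hr1) = salary

Finance salaries from system_hr3: 85762
Finance salaries from system_hr1: 0

Total: 85762 + 0 = 85762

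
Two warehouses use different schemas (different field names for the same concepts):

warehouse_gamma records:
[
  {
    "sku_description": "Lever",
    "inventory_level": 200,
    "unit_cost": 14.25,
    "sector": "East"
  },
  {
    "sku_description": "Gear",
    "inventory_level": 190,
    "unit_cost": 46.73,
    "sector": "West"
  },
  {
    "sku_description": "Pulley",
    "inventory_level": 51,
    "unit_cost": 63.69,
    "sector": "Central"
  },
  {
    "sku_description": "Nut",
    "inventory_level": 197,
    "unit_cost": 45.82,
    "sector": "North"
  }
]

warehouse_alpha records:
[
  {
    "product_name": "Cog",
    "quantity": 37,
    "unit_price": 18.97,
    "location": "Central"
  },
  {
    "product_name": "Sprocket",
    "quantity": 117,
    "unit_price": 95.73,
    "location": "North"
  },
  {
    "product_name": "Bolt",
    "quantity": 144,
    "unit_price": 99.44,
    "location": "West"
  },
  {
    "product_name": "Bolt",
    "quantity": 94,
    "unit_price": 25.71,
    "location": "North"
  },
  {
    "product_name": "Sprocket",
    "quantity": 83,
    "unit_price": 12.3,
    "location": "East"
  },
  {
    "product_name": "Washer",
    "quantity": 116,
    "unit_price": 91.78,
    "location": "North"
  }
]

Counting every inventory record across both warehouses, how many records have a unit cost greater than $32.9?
6

Schema mapping: "unit_cost" (warehouse_gamma) = "unit_price" (warehouse_alpha) = unit cost

Records > $32.9 in warehouse_gamma: 3
Records > $32.9 in warehouse_alpha: 3

Total count: 3 + 3 = 6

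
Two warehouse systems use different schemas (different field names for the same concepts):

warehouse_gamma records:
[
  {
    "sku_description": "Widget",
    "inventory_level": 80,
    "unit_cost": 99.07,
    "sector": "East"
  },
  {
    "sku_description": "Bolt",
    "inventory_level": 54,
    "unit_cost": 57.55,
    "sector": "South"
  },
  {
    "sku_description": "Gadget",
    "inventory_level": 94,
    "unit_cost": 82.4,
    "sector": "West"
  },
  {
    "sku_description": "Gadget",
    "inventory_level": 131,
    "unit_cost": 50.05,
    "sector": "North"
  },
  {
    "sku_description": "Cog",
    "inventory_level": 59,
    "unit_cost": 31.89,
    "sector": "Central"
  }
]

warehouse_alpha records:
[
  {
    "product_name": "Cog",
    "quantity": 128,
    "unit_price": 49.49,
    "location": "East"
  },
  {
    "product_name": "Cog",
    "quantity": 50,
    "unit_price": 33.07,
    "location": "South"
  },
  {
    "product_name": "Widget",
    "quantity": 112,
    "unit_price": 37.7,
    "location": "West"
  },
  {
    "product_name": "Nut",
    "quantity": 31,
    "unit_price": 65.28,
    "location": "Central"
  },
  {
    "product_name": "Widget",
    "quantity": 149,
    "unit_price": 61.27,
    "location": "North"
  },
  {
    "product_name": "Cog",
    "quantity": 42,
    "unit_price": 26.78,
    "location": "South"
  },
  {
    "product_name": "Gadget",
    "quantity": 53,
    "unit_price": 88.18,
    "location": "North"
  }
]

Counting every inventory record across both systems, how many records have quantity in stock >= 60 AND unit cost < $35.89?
0

Schema mappings:
- "inventory_level" (warehouse_gamma) = "quantity" (warehouse_alpha) = quantity
- "unit_cost" (warehouse_gamma) = "unit_price" (warehouse_alpha) = unit cost

Records meeting both conditions in warehouse_gamma: 0
Records meeting both conditions in warehouse_alpha: 0

Total: 0 + 0 = 0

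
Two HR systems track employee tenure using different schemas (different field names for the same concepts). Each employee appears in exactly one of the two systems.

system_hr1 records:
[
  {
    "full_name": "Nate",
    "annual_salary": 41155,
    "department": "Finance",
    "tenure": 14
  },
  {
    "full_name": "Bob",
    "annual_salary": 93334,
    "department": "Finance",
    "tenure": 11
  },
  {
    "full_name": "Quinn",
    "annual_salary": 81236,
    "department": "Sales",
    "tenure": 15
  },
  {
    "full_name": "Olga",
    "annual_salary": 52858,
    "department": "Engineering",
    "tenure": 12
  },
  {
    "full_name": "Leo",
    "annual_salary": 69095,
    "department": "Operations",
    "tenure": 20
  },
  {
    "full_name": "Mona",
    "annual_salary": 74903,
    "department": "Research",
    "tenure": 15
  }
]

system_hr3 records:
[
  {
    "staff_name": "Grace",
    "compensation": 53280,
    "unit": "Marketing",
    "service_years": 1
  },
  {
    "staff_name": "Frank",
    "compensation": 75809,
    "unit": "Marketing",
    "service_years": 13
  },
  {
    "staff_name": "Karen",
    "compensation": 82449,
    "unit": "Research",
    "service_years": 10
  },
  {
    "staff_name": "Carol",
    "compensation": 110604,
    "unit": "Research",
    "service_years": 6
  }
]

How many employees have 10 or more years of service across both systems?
8

Reconcile schemas: "tenure" (system_hr1) = "service_years" (system_hr3) = years of service

From system_hr1: 6 employees with >= 10 years
From system_hr3: 2 employees with >= 10 years

Total: 6 + 2 = 8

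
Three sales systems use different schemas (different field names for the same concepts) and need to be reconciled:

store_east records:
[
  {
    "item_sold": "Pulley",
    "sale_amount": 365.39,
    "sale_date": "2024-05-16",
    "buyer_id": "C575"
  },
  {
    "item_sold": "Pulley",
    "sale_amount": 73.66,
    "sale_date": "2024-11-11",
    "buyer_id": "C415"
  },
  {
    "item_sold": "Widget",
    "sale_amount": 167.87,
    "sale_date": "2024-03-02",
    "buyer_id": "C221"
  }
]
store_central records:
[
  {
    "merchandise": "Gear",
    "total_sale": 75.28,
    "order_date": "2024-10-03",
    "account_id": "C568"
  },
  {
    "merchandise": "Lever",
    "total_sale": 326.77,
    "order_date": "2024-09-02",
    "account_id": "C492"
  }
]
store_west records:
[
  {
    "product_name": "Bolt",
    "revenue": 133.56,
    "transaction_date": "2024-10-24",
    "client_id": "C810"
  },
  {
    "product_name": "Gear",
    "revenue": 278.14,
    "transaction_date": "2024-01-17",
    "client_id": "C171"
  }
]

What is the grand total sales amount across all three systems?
1420.67

Schema reconciliation - all amount fields map to sale amount:

store_east (sale_amount): 606.92
store_central (total_sale): 402.05
store_west (revenue): 411.7

Grand total: 1420.67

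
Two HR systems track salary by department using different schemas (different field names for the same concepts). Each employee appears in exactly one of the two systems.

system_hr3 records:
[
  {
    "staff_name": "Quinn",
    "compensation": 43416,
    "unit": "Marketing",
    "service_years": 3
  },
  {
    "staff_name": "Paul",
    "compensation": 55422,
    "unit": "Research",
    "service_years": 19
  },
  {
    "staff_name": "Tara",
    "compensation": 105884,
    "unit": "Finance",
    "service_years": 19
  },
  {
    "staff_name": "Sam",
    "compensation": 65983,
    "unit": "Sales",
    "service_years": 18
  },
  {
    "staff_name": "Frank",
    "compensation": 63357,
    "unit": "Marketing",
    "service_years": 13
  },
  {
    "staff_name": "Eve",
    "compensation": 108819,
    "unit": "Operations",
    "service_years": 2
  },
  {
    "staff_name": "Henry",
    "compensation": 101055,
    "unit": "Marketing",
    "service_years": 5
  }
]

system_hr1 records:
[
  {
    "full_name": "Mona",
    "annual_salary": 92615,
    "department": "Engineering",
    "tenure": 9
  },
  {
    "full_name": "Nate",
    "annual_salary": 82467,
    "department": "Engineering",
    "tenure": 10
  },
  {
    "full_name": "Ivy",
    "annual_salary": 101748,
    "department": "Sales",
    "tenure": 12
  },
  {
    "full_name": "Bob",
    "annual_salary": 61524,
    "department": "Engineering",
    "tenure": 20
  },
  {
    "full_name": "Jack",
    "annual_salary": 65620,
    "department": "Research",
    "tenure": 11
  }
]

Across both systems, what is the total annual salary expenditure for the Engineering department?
236606

Schema mappings:
- "unit" (system_hr3) = "department" (system_hr1) = department
- "compensation" (system_hr3) = "annual_salary" (system_hr1) = salary

Engineering salaries from system_hr3: 0
Engineering salaries from system_hr1: 236606

Total: 0 + 236606 = 236606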